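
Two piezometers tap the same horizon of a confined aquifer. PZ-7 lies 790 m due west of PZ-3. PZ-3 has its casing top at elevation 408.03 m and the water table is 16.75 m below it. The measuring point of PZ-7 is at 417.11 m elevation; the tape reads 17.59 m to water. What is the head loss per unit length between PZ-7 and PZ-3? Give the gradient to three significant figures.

Total head at PZ-3: h = 408.03 − 16.75 = 391.28 m.
Total head at PZ-7: h = 417.11 − 17.59 = 399.52 m.
Head difference: h(PZ-3) − h(PZ-7) = 391.28 − 399.52 = -8.24 m.
Hydraulic gradient: i = |Δh| / L = 8.24 / 790 = 0.0104.

i ≈ 0.0104 m/m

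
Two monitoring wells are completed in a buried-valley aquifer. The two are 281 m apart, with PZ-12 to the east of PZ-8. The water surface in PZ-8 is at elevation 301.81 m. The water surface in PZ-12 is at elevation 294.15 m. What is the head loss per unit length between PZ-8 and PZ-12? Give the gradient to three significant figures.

i ≈ 0.0273 m/m

Total head at PZ-8: h = 301.81 m (water level in the piezometer is the total head).
Total head at PZ-12: h = 294.15 m (water level in the piezometer is the total head).
Head difference: h(PZ-8) − h(PZ-12) = 301.81 − 294.15 = 7.66 m.
Hydraulic gradient: i = |Δh| / L = 7.66 / 281 = 0.0273.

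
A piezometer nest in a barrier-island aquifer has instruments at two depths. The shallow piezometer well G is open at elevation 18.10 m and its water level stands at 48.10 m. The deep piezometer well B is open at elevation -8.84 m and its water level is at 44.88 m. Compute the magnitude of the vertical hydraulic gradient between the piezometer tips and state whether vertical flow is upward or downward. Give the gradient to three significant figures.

|i_v| ≈ 0.120; vertical flow is downward

Total head at well G: h = 48.10 m (water level in the standpipe).
Total head at well B: h = 44.88 m.
Δh = h(well G) − h(well B) = 48.10 − 44.88 = 3.22 m.
Vertical separation Δz = 18.10 − (-8.84) = 26.94 m.
|i_v| = |Δh| / Δz = 3.22 / 26.94 = 0.120.
Head is higher in the shallow piezometer, so vertical flow is downward (recharge condition).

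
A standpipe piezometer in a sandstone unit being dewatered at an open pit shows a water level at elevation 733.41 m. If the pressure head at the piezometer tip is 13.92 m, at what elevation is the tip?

z ≈ 719.49 m

z = h − ψ = 733.41 − 13.92 = 719.49 m.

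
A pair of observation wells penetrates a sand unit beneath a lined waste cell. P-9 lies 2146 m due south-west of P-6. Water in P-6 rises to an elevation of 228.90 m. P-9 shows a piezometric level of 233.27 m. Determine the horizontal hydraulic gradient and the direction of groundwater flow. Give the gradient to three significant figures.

i ≈ 0.00204; groundwater flows toward the north-east

Total head at P-6: h = 228.90 m (water level in the piezometer is the total head).
Total head at P-9: h = 233.27 m (water level in the piezometer is the total head).
Head difference: h(P-6) − h(P-9) = 228.90 − 233.27 = -4.37 m.
Hydraulic gradient: i = |Δh| / L = 4.37 / 2146 = 0.00204.
Flow is from higher to lower head: from P-9 toward P-6, i.e. toward the north-east.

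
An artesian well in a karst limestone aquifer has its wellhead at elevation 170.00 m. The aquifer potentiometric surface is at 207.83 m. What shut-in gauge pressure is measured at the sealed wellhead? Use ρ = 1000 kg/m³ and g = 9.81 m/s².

P ≈ 371 kPa

Head above the cap: Δh = 207.83 − 170.00 = 37.83 m.
P = ρgΔh = 1000 × 9.81 × 37.83 = 371112 Pa ≈ 371 kPa.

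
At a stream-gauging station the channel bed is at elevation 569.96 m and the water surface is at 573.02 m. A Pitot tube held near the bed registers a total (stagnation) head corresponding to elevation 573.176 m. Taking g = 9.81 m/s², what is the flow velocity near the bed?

v ≈ 1.75 m/s

Near the bed, under hydrostatic conditions, the piezometric head (z + ψ) equals the free-surface elevation, 573.02 m.
Velocity head = total − piezometric = 573.176 − 573.02 = 0.156 m.
v = √(2g·h_v) = √(2 × 9.81 × 0.156) = 1.75 m/s.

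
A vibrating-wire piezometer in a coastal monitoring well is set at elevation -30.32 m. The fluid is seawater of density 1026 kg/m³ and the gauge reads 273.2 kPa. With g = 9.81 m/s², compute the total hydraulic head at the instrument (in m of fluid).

h ≈ -3.18 m

ψ = P/(ρg) = 273.2×1000 / (1026 × 9.81) = 27.14 m.
h = z + ψ = -30.32 + 27.14 = -3.18 m.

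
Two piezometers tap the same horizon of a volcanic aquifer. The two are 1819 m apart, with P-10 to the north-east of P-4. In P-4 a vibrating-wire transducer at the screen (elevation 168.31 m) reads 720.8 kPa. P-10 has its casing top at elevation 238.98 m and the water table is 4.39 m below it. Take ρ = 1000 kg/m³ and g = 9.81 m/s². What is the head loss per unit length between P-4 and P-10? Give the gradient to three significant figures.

i ≈ 0.00396 m/m

Pressure head at P-4: ψ = P/(ρg) = 720.8×1000 / (1000 × 9.81) = 73.48 m.
Total head at P-4: h = z + ψ = 168.31 + 73.48 = 241.79 m.
Total head at P-10: h = 238.98 − 4.39 = 234.59 m.
Head difference: h(P-4) − h(P-10) = 241.79 − 234.59 = 7.20 m.
Hydraulic gradient: i = |Δh| / L = 7.20 / 1819 = 0.00396.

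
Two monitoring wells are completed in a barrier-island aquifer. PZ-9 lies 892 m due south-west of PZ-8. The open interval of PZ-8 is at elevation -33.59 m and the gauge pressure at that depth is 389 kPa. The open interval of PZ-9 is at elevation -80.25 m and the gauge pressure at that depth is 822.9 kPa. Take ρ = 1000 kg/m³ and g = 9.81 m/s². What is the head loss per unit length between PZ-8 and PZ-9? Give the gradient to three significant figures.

Pressure head at PZ-8: ψ = P/(ρg) = 389×1000 / (1000 × 9.81) = 39.65 m.
Total head at PZ-8: h = z + ψ = -33.59 + 39.65 = 6.06 m.
Pressure head at PZ-9: ψ = P/(ρg) = 822.9×1000 / (1000 × 9.81) = 83.88 m.
Total head at PZ-9: h = z + ψ = -80.25 + 83.88 = 3.63 m.
Head difference: h(PZ-8) − h(PZ-9) = 6.06 − 3.63 = 2.43 m.
Hydraulic gradient: i = |Δh| / L = 2.43 / 892 = 0.00272.

i ≈ 0.00272 m/m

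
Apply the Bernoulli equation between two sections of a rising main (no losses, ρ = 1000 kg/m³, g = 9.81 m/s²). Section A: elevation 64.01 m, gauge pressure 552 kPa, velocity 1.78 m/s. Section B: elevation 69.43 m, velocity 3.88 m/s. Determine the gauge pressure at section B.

Pressure head at A: ψ₁ = P₁/(ρg) = 552×1000 / (1000 × 9.81) = 56.27 m.
Velocity heads: v₁²/2g = 1.78²/19.62 = 0.161 m; v₂²/2g = 3.88²/19.62 = 0.767 m.
Total head H = z₁ + ψ₁ + v₁²/2g = 64.01 + 56.27 + 0.161 = 120.44 m.
ψ₂ = H − z₂ − v₂²/2g = 120.44 − 69.43 − 0.767 = 50.24 m.
P₂ = ρgψ₂ = 1000 × 9.81 × 50.24 ≈ 493 kPa.

P₂ ≈ 493 kPa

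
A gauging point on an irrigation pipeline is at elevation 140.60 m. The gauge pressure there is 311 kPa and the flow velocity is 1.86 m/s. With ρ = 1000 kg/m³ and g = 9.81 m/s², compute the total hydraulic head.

Pressure head ψ = P/(ρg) = 311×1000 / (1000 × 9.81) = 31.70 m.
Velocity head = v²/(2g) = 1.86² / (2 × 9.81) = 0.176 m.
h = z + ψ + v²/(2g) = 140.60 + 31.70 + 0.176 = 172.48 m.

h ≈ 172.48 m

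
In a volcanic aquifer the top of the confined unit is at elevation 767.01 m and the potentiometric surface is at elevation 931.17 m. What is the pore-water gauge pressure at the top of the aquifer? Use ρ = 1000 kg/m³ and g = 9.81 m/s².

P ≈ 1610 kPa

Pressure head at the aquifer top: ψ = h − z = 931.17 − 767.01 = 164.16 m.
P = ρgψ = 1000 × 9.81 × 164.16 = 1610410 Pa ≈ 1610 kPa.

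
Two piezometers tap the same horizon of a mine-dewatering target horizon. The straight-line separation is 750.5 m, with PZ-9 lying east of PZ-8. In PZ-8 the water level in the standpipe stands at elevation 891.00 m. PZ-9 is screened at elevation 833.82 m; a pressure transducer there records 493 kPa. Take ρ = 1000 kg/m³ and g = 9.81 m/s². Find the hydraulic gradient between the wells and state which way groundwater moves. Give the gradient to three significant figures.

i ≈ 0.00923; groundwater flows toward the east

Total head at PZ-8: h = 891.00 m (water level in the piezometer is the total head).
Pressure head at PZ-9: ψ = P/(ρg) = 493×1000 / (1000 × 9.81) = 50.25 m.
Total head at PZ-9: h = z + ψ = 833.82 + 50.25 = 884.07 m.
Head difference: h(PZ-8) − h(PZ-9) = 891.00 − 884.07 = 6.93 m.
Hydraulic gradient: i = |Δh| / L = 6.93 / 750.5 = 0.00923.
Flow is from higher to lower head: from PZ-8 toward PZ-9, i.e. toward the east.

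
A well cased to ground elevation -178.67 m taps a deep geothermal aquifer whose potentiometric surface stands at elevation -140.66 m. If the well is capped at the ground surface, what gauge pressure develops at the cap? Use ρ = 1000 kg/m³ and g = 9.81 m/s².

Head above the cap: Δh = -140.66 − (-178.67) = 38.01 m.
P = ρgΔh = 1000 × 9.81 × 38.01 = 372878 Pa ≈ 373 kPa.

P ≈ 373 kPa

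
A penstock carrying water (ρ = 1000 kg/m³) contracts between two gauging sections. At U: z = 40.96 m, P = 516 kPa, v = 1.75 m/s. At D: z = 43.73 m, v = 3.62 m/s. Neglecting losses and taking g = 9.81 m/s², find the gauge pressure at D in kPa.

P₂ ≈ 484 kPa

Pressure head at U: ψ₁ = P₁/(ρg) = 516×1000 / (1000 × 9.81) = 52.60 m.
Velocity heads: v₁²/2g = 1.75²/19.62 = 0.156 m; v₂²/2g = 3.62²/19.62 = 0.668 m.
Total head H = z₁ + ψ₁ + v₁²/2g = 40.96 + 52.60 + 0.156 = 93.72 m.
ψ₂ = H − z₂ − v₂²/2g = 93.72 − 43.73 − 0.668 = 49.32 m.
P₂ = ρgψ₂ = 1000 × 9.81 × 49.32 ≈ 484 kPa.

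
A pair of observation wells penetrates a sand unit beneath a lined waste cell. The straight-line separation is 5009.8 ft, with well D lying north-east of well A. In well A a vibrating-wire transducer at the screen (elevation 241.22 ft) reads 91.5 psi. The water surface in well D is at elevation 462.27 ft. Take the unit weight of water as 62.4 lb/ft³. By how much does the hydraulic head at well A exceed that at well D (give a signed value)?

Δh ≈ -9.90 ft

Pressure head at well A: ψ = 144·P/γ = 144 × 91.5 / 62.4 = 211.15 ft.
Total head at well A: h = z + ψ = 241.22 + 211.15 = 452.37 ft.
Total head at well D: h = 462.27 ft (water level in the piezometer is the total head).
Head difference: h(well A) − h(well D) = 452.37 − 462.27 = -9.90 ft.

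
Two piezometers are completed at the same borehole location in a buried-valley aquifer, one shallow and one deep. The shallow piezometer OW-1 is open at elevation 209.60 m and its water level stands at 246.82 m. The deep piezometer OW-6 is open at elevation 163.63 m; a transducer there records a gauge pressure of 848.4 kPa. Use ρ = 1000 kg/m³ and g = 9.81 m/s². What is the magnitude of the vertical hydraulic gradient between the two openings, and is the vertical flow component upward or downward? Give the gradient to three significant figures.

Total head at OW-1: h = 246.82 m (water level in the standpipe).
Pressure head at OW-6: ψ = P/(ρg) = 848.4×1000 / (1000 × 9.81) = 86.48 m.
Total head at OW-6: h = z + ψ = 163.63 + 86.48 = 250.11 m.
Δh = h(OW-1) − h(OW-6) = 246.82 − 250.11 = -3.29 m.
Vertical separation Δz = 209.60 − 163.63 = 45.97 m.
|i_v| = |Δh| / Δz = 3.29 / 45.97 = 0.0716.
Head is higher in the deep piezometer, so vertical flow is upward (discharge condition).

|i_v| ≈ 0.0716; vertical flow is upward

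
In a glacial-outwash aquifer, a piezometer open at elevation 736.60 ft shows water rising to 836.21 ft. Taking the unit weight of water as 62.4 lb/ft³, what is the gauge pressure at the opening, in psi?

P ≈ 43.2 psi

Pressure head ψ = h − z = 836.21 − 736.60 = 99.61 ft.
P = γ·ψ / 144 = 62.4 × 99.61 / 144 = 43.2 psi.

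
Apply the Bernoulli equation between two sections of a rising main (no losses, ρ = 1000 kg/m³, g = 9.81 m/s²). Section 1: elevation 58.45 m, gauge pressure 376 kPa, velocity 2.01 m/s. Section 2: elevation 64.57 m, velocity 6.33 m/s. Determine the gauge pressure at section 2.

Pressure head at 1: ψ₁ = P₁/(ρg) = 376×1000 / (1000 × 9.81) = 38.33 m.
Velocity heads: v₁²/2g = 2.01²/19.62 = 0.206 m; v₂²/2g = 6.33²/19.62 = 2.042 m.
Total head H = z₁ + ψ₁ + v₁²/2g = 58.45 + 38.33 + 0.206 = 96.99 m.
ψ₂ = H − z₂ − v₂²/2g = 96.99 − 64.57 − 2.042 = 30.38 m.
P₂ = ρgψ₂ = 1000 × 9.81 × 30.38 ≈ 298 kPa.

P₂ ≈ 298 kPa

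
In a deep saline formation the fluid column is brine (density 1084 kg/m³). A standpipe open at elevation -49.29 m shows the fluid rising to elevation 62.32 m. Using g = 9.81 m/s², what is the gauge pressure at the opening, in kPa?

P ≈ 1190 kPa

Pressure head ψ = h − z = 62.32 − (-49.29) = 111.61 m.
P = ρgψ = 1084 × 9.81 × 111.61 = 1186865 Pa ≈ 1190 kPa.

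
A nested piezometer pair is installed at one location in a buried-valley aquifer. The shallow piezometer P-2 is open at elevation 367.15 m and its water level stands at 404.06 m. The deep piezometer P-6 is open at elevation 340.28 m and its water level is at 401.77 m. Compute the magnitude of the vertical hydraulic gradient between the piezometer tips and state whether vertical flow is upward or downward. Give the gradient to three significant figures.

|i_v| ≈ 0.0852; vertical flow is downward

Total head at P-2: h = 404.06 m (water level in the standpipe).
Total head at P-6: h = 401.77 m.
Δh = h(P-2) − h(P-6) = 404.06 − 401.77 = 2.29 m.
Vertical separation Δz = 367.15 − 340.28 = 26.87 m.
|i_v| = |Δh| / Δz = 2.29 / 26.87 = 0.0852.
Head is higher in the shallow piezometer, so vertical flow is downward (recharge condition).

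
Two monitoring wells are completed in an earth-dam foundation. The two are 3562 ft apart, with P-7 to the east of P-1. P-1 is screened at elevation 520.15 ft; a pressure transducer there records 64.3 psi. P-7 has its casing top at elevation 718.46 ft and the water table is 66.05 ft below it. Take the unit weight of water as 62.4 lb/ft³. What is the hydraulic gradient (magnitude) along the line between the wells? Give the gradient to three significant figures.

i ≈ 0.00453

Pressure head at P-1: ψ = 144·P/γ = 144 × 64.3 / 62.4 = 148.38 ft.
Total head at P-1: h = z + ψ = 520.15 + 148.38 = 668.53 ft.
Total head at P-7: h = 718.46 − 66.05 = 652.41 ft.
Head difference: h(P-1) − h(P-7) = 668.53 − 652.41 = 16.12 ft.
Hydraulic gradient: i = |Δh| / L = 16.12 / 3562 = 0.00453.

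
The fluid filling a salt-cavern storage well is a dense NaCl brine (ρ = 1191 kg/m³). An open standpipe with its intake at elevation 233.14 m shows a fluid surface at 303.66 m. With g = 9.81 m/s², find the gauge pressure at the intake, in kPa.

P ≈ 824 kPa

Pressure head ψ = h − z = 303.66 − 233.14 = 70.52 m.
P = ρgψ = 1191 × 9.81 × 70.52 = 823935 Pa ≈ 824 kPa.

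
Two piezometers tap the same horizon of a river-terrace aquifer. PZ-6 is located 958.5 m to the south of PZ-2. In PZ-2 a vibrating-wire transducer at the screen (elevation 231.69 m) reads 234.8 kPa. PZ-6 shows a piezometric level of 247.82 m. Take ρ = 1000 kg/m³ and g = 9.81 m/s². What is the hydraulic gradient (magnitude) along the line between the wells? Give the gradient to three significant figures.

Pressure head at PZ-2: ψ = P/(ρg) = 234.8×1000 / (1000 × 9.81) = 23.93 m.
Total head at PZ-2: h = z + ψ = 231.69 + 23.93 = 255.62 m.
Total head at PZ-6: h = 247.82 m (water level in the piezometer is the total head).
Head difference: h(PZ-2) − h(PZ-6) = 255.62 − 247.82 = 7.80 m.
Hydraulic gradient: i = |Δh| / L = 7.80 / 958.5 = 0.00814.

i ≈ 0.00814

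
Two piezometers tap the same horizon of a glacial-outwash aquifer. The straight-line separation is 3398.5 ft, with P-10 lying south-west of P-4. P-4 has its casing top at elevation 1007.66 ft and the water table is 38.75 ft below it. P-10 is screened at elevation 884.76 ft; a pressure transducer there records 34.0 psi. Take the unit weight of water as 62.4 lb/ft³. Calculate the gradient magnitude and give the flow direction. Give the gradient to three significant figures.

Total head at P-4: h = 1007.66 − 38.75 = 968.91 ft.
Pressure head at P-10: ψ = 144·P/γ = 144 × 34.0 / 62.4 = 78.46 ft.
Total head at P-10: h = z + ψ = 884.76 + 78.46 = 963.22 ft.
Head difference: h(P-4) − h(P-10) = 968.91 − 963.22 = 5.69 ft.
Hydraulic gradient: i = |Δh| / L = 5.69 / 3398.5 = 0.00167.
Flow is from higher to lower head: from P-4 toward P-10, i.e. toward the south-west.

i ≈ 0.00167; groundwater flows toward the south-west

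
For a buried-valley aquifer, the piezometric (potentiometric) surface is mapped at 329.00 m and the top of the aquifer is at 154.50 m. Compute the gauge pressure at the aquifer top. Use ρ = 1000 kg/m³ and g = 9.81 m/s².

P ≈ 1710 kPa

Pressure head at the aquifer top: ψ = h − z = 329.00 − 154.50 = 174.50 m.
P = ρgψ = 1000 × 9.81 × 174.50 = 1711845 Pa ≈ 1710 kPa.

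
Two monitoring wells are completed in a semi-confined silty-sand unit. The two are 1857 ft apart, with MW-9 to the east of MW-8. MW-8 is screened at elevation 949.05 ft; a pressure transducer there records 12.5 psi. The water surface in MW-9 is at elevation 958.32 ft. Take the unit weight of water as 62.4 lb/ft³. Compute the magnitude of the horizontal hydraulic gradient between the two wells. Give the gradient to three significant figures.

i ≈ 0.0105

Pressure head at MW-8: ψ = 144·P/γ = 144 × 12.5 / 62.4 = 28.85 ft.
Total head at MW-8: h = z + ψ = 949.05 + 28.85 = 977.90 ft.
Total head at MW-9: h = 958.32 ft (water level in the piezometer is the total head).
Head difference: h(MW-8) − h(MW-9) = 977.90 − 958.32 = 19.58 ft.
Hydraulic gradient: i = |Δh| / L = 19.58 / 1857 = 0.0105.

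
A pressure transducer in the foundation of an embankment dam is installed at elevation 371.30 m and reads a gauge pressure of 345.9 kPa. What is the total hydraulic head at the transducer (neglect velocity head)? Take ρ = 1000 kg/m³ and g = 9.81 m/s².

h ≈ 406.56 m

ψ = P/(ρg) = 345.9×1000 / (1000 × 9.81) = 35.26 m.
h = z + ψ = 371.30 + 35.26 = 406.56 m.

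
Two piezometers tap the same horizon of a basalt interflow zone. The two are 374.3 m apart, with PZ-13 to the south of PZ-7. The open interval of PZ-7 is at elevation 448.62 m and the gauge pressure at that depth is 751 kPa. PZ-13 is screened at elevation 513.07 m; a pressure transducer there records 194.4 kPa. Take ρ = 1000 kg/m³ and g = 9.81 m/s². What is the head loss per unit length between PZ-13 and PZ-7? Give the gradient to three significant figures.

Pressure head at PZ-7: ψ = P/(ρg) = 751×1000 / (1000 × 9.81) = 76.55 m.
Total head at PZ-7: h = z + ψ = 448.62 + 76.55 = 525.17 m.
Pressure head at PZ-13: ψ = P/(ρg) = 194.4×1000 / (1000 × 9.81) = 19.82 m.
Total head at PZ-13: h = z + ψ = 513.07 + 19.82 = 532.89 m.
Head difference: h(PZ-7) − h(PZ-13) = 525.17 − 532.89 = -7.72 m.
Hydraulic gradient: i = |Δh| / L = 7.72 / 374.3 = 0.0206.

i ≈ 0.0206 m/m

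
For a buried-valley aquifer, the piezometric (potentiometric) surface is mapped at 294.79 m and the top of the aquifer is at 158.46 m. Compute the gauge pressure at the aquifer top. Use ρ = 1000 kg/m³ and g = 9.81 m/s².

Pressure head at the aquifer top: ψ = h − z = 294.79 − 158.46 = 136.33 m.
P = ρgψ = 1000 × 9.81 × 136.33 = 1337397 Pa ≈ 1340 kPa.

P ≈ 1340 kPa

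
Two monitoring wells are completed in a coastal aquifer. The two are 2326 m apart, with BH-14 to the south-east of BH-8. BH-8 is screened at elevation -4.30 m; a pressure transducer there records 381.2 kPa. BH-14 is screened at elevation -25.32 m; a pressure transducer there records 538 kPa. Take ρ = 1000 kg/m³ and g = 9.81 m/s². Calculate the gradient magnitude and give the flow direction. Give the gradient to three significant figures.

i ≈ 0.00217; groundwater flows toward the south-east

Pressure head at BH-8: ψ = P/(ρg) = 381.2×1000 / (1000 × 9.81) = 38.86 m.
Total head at BH-8: h = z + ψ = -4.30 + 38.86 = 34.56 m.
Pressure head at BH-14: ψ = P/(ρg) = 538×1000 / (1000 × 9.81) = 54.84 m.
Total head at BH-14: h = z + ψ = -25.32 + 54.84 = 29.52 m.
Head difference: h(BH-8) − h(BH-14) = 34.56 − 29.52 = 5.04 m.
Hydraulic gradient: i = |Δh| / L = 5.04 / 2326 = 0.00217.
Flow is from higher to lower head: from BH-8 toward BH-14, i.e. toward the south-east.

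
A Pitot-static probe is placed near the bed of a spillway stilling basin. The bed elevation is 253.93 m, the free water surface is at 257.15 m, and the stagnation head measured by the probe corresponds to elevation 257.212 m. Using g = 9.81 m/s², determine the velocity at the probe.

Near the bed, under hydrostatic conditions, the piezometric head (z + ψ) equals the free-surface elevation, 257.15 m.
Velocity head = total − piezometric = 257.212 − 257.15 = 0.062 m.
v = √(2g·h_v) = √(2 × 9.81 × 0.062) = 1.10 m/s.

v ≈ 1.10 m/s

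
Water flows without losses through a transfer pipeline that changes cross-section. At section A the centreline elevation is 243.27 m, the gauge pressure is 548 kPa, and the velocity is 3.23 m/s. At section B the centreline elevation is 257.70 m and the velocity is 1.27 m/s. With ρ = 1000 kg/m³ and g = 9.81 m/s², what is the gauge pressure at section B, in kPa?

P₂ ≈ 411 kPa

Pressure head at A: ψ₁ = P₁/(ρg) = 548×1000 / (1000 × 9.81) = 55.86 m.
Velocity heads: v₁²/2g = 3.23²/19.62 = 0.532 m; v₂²/2g = 1.27²/19.62 = 0.082 m.
Total head H = z₁ + ψ₁ + v₁²/2g = 243.27 + 55.86 + 0.532 = 299.66 m.
ψ₂ = H − z₂ − v₂²/2g = 299.66 − 257.70 − 0.082 = 41.88 m.
P₂ = ρgψ₂ = 1000 × 9.81 × 41.88 ≈ 411 kPa.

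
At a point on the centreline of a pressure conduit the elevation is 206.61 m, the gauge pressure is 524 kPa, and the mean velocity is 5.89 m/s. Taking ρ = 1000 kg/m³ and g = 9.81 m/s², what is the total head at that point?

Pressure head ψ = P/(ρg) = 524×1000 / (1000 × 9.81) = 53.41 m.
Velocity head = v²/(2g) = 5.89² / (2 × 9.81) = 1.768 m.
h = z + ψ + v²/(2g) = 206.61 + 53.41 + 1.768 = 261.79 m.

h ≈ 261.79 m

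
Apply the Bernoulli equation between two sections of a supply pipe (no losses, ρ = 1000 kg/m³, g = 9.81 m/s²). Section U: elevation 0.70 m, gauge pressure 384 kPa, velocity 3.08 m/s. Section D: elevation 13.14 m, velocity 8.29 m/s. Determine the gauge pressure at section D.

P₂ ≈ 232 kPa

Pressure head at U: ψ₁ = P₁/(ρg) = 384×1000 / (1000 × 9.81) = 39.14 m.
Velocity heads: v₁²/2g = 3.08²/19.62 = 0.484 m; v₂²/2g = 8.29²/19.62 = 3.503 m.
Total head H = z₁ + ψ₁ + v₁²/2g = 0.70 + 39.14 + 0.484 = 40.32 m.
ψ₂ = H − z₂ − v₂²/2g = 40.32 − 13.14 − 3.503 = 23.68 m.
P₂ = ρgψ₂ = 1000 × 9.81 × 23.68 ≈ 232 kPa.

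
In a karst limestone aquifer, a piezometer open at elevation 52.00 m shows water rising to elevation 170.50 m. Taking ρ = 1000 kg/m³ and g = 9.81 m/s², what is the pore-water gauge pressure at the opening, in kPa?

Pressure head ψ = h − z = 170.50 − 52.00 = 118.50 m.
P = ρgψ = 1000 × 9.81 × 118.50 = 1162485 Pa ≈ 1160 kPa.

P ≈ 1160 kPa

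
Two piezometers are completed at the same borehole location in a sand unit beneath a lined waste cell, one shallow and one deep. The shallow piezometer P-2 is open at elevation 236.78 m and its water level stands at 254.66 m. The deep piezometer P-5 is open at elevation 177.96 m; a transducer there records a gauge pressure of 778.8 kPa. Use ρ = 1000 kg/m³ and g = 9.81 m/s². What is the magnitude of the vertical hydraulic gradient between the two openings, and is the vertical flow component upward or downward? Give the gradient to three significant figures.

|i_v| ≈ 0.0457; vertical flow is upward

Total head at P-2: h = 254.66 m (water level in the standpipe).
Pressure head at P-5: ψ = P/(ρg) = 778.8×1000 / (1000 × 9.81) = 79.39 m.
Total head at P-5: h = z + ψ = 177.96 + 79.39 = 257.35 m.
Δh = h(P-2) − h(P-5) = 254.66 − 257.35 = -2.69 m.
Vertical separation Δz = 236.78 − 177.96 = 58.82 m.
|i_v| = |Δh| / Δz = 2.69 / 58.82 = 0.0457.
Head is higher in the deep piezometer, so vertical flow is upward (discharge condition).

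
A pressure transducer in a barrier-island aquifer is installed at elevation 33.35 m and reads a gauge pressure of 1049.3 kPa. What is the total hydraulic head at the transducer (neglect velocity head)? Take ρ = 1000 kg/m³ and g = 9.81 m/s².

h ≈ 140.31 m

ψ = P/(ρg) = 1049.3×1000 / (1000 × 9.81) = 106.96 m.
h = z + ψ = 33.35 + 106.96 = 140.31 m.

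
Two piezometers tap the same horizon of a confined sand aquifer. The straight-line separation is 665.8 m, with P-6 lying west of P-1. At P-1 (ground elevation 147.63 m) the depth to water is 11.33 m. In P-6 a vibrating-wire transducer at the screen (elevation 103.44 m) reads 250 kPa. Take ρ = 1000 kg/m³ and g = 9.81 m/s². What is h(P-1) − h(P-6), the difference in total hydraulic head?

Total head at P-1: h = 147.63 − 11.33 = 136.30 m.
Pressure head at P-6: ψ = P/(ρg) = 250×1000 / (1000 × 9.81) = 25.48 m.
Total head at P-6: h = z + ψ = 103.44 + 25.48 = 128.92 m.
Head difference: h(P-1) − h(P-6) = 136.30 − 128.92 = 7.38 m.

Δh ≈ 7.38 m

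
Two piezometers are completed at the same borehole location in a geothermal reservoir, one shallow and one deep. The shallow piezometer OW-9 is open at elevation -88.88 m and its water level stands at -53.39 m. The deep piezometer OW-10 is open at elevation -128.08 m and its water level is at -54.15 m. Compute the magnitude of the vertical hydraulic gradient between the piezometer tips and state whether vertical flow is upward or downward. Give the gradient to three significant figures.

|i_v| ≈ 0.0194; vertical flow is downward

Total head at OW-9: h = -53.39 m (water level in the standpipe).
Total head at OW-10: h = -54.15 m.
Δh = h(OW-9) − h(OW-10) = -53.39 − (-54.15) = 0.76 m.
Vertical separation Δz = -88.88 − (-128.08) = 39.20 m.
|i_v| = |Δh| / Δz = 0.76 / 39.20 = 0.0194.
Head is higher in the shallow piezometer, so vertical flow is downward (recharge condition).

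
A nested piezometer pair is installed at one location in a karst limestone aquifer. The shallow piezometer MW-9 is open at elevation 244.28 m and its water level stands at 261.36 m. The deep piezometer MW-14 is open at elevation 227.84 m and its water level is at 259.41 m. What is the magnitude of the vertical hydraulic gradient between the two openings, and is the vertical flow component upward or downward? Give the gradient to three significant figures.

Total head at MW-9: h = 261.36 m (water level in the standpipe).
Total head at MW-14: h = 259.41 m.
Δh = h(MW-9) − h(MW-14) = 261.36 − 259.41 = 1.95 m.
Vertical separation Δz = 244.28 − 227.84 = 16.44 m.
|i_v| = |Δh| / Δz = 1.95 / 16.44 = 0.119.
Head is higher in the shallow piezometer, so vertical flow is downward (recharge condition).

|i_v| ≈ 0.119; vertical flow is downward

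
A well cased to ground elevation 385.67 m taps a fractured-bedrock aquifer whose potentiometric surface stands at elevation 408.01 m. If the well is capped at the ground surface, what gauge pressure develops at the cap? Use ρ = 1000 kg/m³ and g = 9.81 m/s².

Head above the cap: Δh = 408.01 − 385.67 = 22.34 m.
P = ρgΔh = 1000 × 9.81 × 22.34 = 219155 Pa ≈ 219 kPa.

P ≈ 219 kPa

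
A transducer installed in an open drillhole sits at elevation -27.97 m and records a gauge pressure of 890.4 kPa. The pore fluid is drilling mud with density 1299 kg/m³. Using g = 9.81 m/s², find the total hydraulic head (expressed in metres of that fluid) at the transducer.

h ≈ 41.90 m

ψ = P/(ρg) = 890.4×1000 / (1299 × 9.81) = 69.87 m.
h = z + ψ = -27.97 + 69.87 = 41.90 m.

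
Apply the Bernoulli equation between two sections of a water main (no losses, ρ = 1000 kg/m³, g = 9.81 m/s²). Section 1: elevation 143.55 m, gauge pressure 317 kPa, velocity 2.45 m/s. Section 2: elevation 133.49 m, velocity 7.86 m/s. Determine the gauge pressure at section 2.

P₂ ≈ 388 kPa

Pressure head at 1: ψ₁ = P₁/(ρg) = 317×1000 / (1000 × 9.81) = 32.31 m.
Velocity heads: v₁²/2g = 2.45²/19.62 = 0.306 m; v₂²/2g = 7.86²/19.62 = 3.149 m.
Total head H = z₁ + ψ₁ + v₁²/2g = 143.55 + 32.31 + 0.306 = 176.17 m.
ψ₂ = H − z₂ − v₂²/2g = 176.17 − 133.49 − 3.149 = 39.53 m.
P₂ = ρgψ₂ = 1000 × 9.81 × 39.53 ≈ 388 kPa.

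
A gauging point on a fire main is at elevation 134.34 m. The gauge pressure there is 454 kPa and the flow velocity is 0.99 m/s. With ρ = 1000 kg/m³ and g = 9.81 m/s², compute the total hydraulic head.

Pressure head ψ = P/(ρg) = 454×1000 / (1000 × 9.81) = 46.28 m.
Velocity head = v²/(2g) = 0.99² / (2 × 9.81) = 0.050 m.
h = z + ψ + v²/(2g) = 134.34 + 46.28 + 0.050 = 180.67 m.

h ≈ 180.67 m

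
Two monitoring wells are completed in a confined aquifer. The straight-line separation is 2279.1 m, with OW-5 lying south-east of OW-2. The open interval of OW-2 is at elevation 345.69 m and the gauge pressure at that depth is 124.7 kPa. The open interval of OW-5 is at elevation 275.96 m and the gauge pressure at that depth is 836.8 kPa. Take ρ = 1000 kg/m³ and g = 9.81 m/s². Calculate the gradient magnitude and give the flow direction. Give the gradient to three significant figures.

Pressure head at OW-2: ψ = P/(ρg) = 124.7×1000 / (1000 × 9.81) = 12.71 m.
Total head at OW-2: h = z + ψ = 345.69 + 12.71 = 358.40 m.
Pressure head at OW-5: ψ = P/(ρg) = 836.8×1000 / (1000 × 9.81) = 85.30 m.
Total head at OW-5: h = z + ψ = 275.96 + 85.30 = 361.26 m.
Head difference: h(OW-2) − h(OW-5) = 358.40 − 361.26 = -2.86 m.
Hydraulic gradient: i = |Δh| / L = 2.86 / 2279.1 = 0.00125.
Flow is from higher to lower head: from OW-5 toward OW-2, i.e. toward the north-west.

i ≈ 0.00125; groundwater flows toward the north-west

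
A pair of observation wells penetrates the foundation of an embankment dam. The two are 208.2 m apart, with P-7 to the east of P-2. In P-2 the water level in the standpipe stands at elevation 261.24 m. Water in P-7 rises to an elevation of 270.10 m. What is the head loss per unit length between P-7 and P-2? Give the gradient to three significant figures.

i ≈ 0.0426 m/m

Total head at P-2: h = 261.24 m (water level in the piezometer is the total head).
Total head at P-7: h = 270.10 m (water level in the piezometer is the total head).
Head difference: h(P-2) − h(P-7) = 261.24 − 270.10 = -8.86 m.
Hydraulic gradient: i = |Δh| / L = 8.86 / 208.2 = 0.0426.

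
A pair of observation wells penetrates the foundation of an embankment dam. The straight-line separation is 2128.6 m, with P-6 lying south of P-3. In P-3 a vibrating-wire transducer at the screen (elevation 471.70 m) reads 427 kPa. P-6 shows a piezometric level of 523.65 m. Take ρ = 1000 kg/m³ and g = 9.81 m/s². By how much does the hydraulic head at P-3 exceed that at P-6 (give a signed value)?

Pressure head at P-3: ψ = P/(ρg) = 427×1000 / (1000 × 9.81) = 43.53 m.
Total head at P-3: h = z + ψ = 471.70 + 43.53 = 515.23 m.
Total head at P-6: h = 523.65 m (water level in the piezometer is the total head).
Head difference: h(P-3) − h(P-6) = 515.23 − 523.65 = -8.42 m.

Δh ≈ -8.42 m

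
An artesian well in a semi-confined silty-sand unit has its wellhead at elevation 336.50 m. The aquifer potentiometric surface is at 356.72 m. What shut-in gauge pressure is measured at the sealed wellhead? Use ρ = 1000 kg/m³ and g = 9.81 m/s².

Head above the cap: Δh = 356.72 − 336.50 = 20.22 m.
P = ρgΔh = 1000 × 9.81 × 20.22 = 198358 Pa ≈ 198 kPa.

P ≈ 198 kPa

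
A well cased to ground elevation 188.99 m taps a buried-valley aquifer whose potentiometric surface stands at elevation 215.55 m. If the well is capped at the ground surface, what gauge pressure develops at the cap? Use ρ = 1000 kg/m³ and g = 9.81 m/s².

P ≈ 261 kPa

Head above the cap: Δh = 215.55 − 188.99 = 26.56 m.
P = ρgΔh = 1000 × 9.81 × 26.56 = 260554 Pa ≈ 261 kPa.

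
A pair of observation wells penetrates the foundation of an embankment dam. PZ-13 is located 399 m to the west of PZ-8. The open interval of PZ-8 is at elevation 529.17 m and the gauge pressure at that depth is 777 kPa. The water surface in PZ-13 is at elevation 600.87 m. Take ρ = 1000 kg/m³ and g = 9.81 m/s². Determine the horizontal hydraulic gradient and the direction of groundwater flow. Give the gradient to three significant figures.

Pressure head at PZ-8: ψ = P/(ρg) = 777×1000 / (1000 × 9.81) = 79.20 m.
Total head at PZ-8: h = z + ψ = 529.17 + 79.20 = 608.37 m.
Total head at PZ-13: h = 600.87 m (water level in the piezometer is the total head).
Head difference: h(PZ-8) − h(PZ-13) = 608.37 − 600.87 = 7.50 m.
Hydraulic gradient: i = |Δh| / L = 7.50 / 399 = 0.0188.
Flow is from higher to lower head: from PZ-8 toward PZ-13, i.e. toward the west.

i ≈ 0.0188; groundwater flows toward the west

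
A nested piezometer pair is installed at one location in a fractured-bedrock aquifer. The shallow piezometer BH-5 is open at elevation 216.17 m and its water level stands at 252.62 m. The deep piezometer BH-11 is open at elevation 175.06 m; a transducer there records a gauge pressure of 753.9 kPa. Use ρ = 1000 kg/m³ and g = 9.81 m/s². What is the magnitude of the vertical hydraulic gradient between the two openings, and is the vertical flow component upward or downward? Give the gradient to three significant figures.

|i_v| ≈ 0.0173; vertical flow is downward

Total head at BH-5: h = 252.62 m (water level in the standpipe).
Pressure head at BH-11: ψ = P/(ρg) = 753.9×1000 / (1000 × 9.81) = 76.85 m.
Total head at BH-11: h = z + ψ = 175.06 + 76.85 = 251.91 m.
Δh = h(BH-5) − h(BH-11) = 252.62 − 251.91 = 0.71 m.
Vertical separation Δz = 216.17 − 175.06 = 41.11 m.
|i_v| = |Δh| / Δz = 0.71 / 41.11 = 0.0173.
Head is higher in the shallow piezometer, so vertical flow is downward (recharge condition).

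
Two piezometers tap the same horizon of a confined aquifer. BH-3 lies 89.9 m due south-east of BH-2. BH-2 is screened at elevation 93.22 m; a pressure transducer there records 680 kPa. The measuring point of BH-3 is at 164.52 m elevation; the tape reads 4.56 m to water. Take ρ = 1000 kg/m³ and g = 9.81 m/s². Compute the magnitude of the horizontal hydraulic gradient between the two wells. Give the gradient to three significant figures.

i ≈ 0.0287

Pressure head at BH-2: ψ = P/(ρg) = 680×1000 / (1000 × 9.81) = 69.32 m.
Total head at BH-2: h = z + ψ = 93.22 + 69.32 = 162.54 m.
Total head at BH-3: h = 164.52 − 4.56 = 159.96 m.
Head difference: h(BH-2) − h(BH-3) = 162.54 − 159.96 = 2.58 m.
Hydraulic gradient: i = |Δh| / L = 2.58 / 89.9 = 0.0287.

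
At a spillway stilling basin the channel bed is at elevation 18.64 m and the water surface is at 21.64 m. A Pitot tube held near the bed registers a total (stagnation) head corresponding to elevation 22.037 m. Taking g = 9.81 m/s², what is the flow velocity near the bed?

Near the bed, under hydrostatic conditions, the piezometric head (z + ψ) equals the free-surface elevation, 21.64 m.
Velocity head = total − piezometric = 22.037 − 21.64 = 0.397 m.
v = √(2g·h_v) = √(2 × 9.81 × 0.397) = 2.79 m/s.

v ≈ 2.79 m/s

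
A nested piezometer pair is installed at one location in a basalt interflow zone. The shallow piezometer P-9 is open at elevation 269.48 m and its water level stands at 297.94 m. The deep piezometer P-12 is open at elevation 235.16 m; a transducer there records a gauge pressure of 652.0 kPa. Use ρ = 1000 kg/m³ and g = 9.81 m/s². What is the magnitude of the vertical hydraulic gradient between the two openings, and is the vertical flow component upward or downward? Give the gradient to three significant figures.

Total head at P-9: h = 297.94 m (water level in the standpipe).
Pressure head at P-12: ψ = P/(ρg) = 652.0×1000 / (1000 × 9.81) = 66.46 m.
Total head at P-12: h = z + ψ = 235.16 + 66.46 = 301.62 m.
Δh = h(P-9) − h(P-12) = 297.94 − 301.62 = -3.68 m.
Vertical separation Δz = 269.48 − 235.16 = 34.32 m.
|i_v| = |Δh| / Δz = 3.68 / 34.32 = 0.107.
Head is higher in the deep piezometer, so vertical flow is upward (discharge condition).

|i_v| ≈ 0.107; vertical flow is upward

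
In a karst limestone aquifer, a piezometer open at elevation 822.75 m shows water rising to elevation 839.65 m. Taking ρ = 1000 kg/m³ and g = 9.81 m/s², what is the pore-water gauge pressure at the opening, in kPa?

P ≈ 166 kPa

Pressure head ψ = h − z = 839.65 − 822.75 = 16.90 m.
P = ρgψ = 1000 × 9.81 × 16.90 = 165789 Pa ≈ 166 kPa.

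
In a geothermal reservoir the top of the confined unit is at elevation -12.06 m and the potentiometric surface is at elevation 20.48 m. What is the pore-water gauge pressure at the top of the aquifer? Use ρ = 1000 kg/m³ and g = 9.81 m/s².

Pressure head at the aquifer top: ψ = h − z = 20.48 − (-12.06) = 32.54 m.
P = ρgψ = 1000 × 9.81 × 32.54 = 319217 Pa ≈ 319 kPa.

P ≈ 319 kPa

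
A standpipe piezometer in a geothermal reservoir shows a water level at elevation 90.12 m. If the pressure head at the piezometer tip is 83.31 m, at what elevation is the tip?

z = h − ψ = 90.12 − 83.31 = 6.81 m.

z ≈ 6.81 m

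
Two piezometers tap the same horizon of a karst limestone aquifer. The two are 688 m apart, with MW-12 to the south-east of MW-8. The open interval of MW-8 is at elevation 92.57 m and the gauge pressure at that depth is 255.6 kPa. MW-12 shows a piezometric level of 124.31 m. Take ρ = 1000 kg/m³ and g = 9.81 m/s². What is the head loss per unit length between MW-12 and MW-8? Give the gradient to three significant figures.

Pressure head at MW-8: ψ = P/(ρg) = 255.6×1000 / (1000 × 9.81) = 26.06 m.
Total head at MW-8: h = z + ψ = 92.57 + 26.06 = 118.63 m.
Total head at MW-12: h = 124.31 m (water level in the piezometer is the total head).
Head difference: h(MW-8) − h(MW-12) = 118.63 − 124.31 = -5.68 m.
Hydraulic gradient: i = |Δh| / L = 5.68 / 688 = 0.00826.

i ≈ 0.00826 m/m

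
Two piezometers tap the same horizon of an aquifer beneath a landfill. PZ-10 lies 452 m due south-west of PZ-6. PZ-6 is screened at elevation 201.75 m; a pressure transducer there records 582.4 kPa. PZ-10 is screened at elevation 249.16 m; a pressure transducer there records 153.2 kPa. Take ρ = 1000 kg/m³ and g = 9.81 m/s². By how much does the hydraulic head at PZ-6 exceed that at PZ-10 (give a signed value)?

Pressure head at PZ-6: ψ = P/(ρg) = 582.4×1000 / (1000 × 9.81) = 59.37 m.
Total head at PZ-6: h = z + ψ = 201.75 + 59.37 = 261.12 m.
Pressure head at PZ-10: ψ = P/(ρg) = 153.2×1000 / (1000 × 9.81) = 15.62 m.
Total head at PZ-10: h = z + ψ = 249.16 + 15.62 = 264.78 m.
Head difference: h(PZ-6) − h(PZ-10) = 261.12 − 264.78 = -3.66 m.

Δh ≈ -3.66 m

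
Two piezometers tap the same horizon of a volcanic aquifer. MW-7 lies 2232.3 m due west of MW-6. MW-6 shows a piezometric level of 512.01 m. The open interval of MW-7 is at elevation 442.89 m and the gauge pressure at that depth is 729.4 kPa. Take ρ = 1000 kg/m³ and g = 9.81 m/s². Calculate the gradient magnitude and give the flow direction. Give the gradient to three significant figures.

i ≈ 0.00234; groundwater flows toward the east

Total head at MW-6: h = 512.01 m (water level in the piezometer is the total head).
Pressure head at MW-7: ψ = P/(ρg) = 729.4×1000 / (1000 × 9.81) = 74.35 m.
Total head at MW-7: h = z + ψ = 442.89 + 74.35 = 517.24 m.
Head difference: h(MW-6) − h(MW-7) = 512.01 − 517.24 = -5.23 m.
Hydraulic gradient: i = |Δh| / L = 5.23 / 2232.3 = 0.00234.
Flow is from higher to lower head: from MW-7 toward MW-6, i.e. toward the east.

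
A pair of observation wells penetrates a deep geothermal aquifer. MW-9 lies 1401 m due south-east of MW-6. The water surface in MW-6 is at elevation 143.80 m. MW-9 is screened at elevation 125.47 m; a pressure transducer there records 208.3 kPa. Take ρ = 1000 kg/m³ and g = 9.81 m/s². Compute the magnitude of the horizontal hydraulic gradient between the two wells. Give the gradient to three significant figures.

Total head at MW-6: h = 143.80 m (water level in the piezometer is the total head).
Pressure head at MW-9: ψ = P/(ρg) = 208.3×1000 / (1000 × 9.81) = 21.23 m.
Total head at MW-9: h = z + ψ = 125.47 + 21.23 = 146.70 m.
Head difference: h(MW-6) − h(MW-9) = 143.80 − 146.70 = -2.90 m.
Hydraulic gradient: i = |Δh| / L = 2.90 / 1401 = 0.00207.

i ≈ 0.00207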